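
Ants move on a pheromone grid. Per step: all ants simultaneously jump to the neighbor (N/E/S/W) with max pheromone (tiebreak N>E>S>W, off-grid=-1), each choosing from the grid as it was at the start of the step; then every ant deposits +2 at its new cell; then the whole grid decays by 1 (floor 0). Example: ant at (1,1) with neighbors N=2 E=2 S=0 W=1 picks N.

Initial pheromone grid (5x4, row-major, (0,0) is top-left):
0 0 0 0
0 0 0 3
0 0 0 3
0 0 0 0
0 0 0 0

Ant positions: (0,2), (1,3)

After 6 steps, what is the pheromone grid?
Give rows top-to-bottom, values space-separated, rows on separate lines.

After step 1: ants at (0,3),(2,3)
  0 0 0 1
  0 0 0 2
  0 0 0 4
  0 0 0 0
  0 0 0 0
After step 2: ants at (1,3),(1,3)
  0 0 0 0
  0 0 0 5
  0 0 0 3
  0 0 0 0
  0 0 0 0
After step 3: ants at (2,3),(2,3)
  0 0 0 0
  0 0 0 4
  0 0 0 6
  0 0 0 0
  0 0 0 0
After step 4: ants at (1,3),(1,3)
  0 0 0 0
  0 0 0 7
  0 0 0 5
  0 0 0 0
  0 0 0 0
After step 5: ants at (2,3),(2,3)
  0 0 0 0
  0 0 0 6
  0 0 0 8
  0 0 0 0
  0 0 0 0
After step 6: ants at (1,3),(1,3)
  0 0 0 0
  0 0 0 9
  0 0 0 7
  0 0 0 0
  0 0 0 0

0 0 0 0
0 0 0 9
0 0 0 7
0 0 0 0
0 0 0 0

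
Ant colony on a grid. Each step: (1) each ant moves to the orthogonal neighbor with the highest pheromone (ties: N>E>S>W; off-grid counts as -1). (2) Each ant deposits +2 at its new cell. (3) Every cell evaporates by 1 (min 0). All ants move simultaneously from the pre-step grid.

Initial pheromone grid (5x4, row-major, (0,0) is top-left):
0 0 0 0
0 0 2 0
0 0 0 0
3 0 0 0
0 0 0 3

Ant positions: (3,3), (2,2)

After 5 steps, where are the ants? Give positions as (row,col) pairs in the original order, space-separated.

Step 1: ant0:(3,3)->S->(4,3) | ant1:(2,2)->N->(1,2)
  grid max=4 at (4,3)
Step 2: ant0:(4,3)->N->(3,3) | ant1:(1,2)->N->(0,2)
  grid max=3 at (4,3)
Step 3: ant0:(3,3)->S->(4,3) | ant1:(0,2)->S->(1,2)
  grid max=4 at (4,3)
Step 4: ant0:(4,3)->N->(3,3) | ant1:(1,2)->N->(0,2)
  grid max=3 at (4,3)
Step 5: ant0:(3,3)->S->(4,3) | ant1:(0,2)->S->(1,2)
  grid max=4 at (4,3)

(4,3) (1,2)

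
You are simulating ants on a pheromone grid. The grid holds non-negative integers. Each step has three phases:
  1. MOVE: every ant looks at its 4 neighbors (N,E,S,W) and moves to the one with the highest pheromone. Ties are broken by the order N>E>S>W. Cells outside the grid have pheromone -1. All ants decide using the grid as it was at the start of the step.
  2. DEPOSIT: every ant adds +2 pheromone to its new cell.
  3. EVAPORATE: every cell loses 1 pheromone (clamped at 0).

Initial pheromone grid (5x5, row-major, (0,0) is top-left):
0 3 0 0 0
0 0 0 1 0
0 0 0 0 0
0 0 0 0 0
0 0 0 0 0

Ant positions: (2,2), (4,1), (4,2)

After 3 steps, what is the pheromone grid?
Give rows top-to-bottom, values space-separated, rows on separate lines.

After step 1: ants at (1,2),(3,1),(3,2)
  0 2 0 0 0
  0 0 1 0 0
  0 0 0 0 0
  0 1 1 0 0
  0 0 0 0 0
After step 2: ants at (0,2),(3,2),(3,1)
  0 1 1 0 0
  0 0 0 0 0
  0 0 0 0 0
  0 2 2 0 0
  0 0 0 0 0
After step 3: ants at (0,1),(3,1),(3,2)
  0 2 0 0 0
  0 0 0 0 0
  0 0 0 0 0
  0 3 3 0 0
  0 0 0 0 0

0 2 0 0 0
0 0 0 0 0
0 0 0 0 0
0 3 3 0 0
0 0 0 0 0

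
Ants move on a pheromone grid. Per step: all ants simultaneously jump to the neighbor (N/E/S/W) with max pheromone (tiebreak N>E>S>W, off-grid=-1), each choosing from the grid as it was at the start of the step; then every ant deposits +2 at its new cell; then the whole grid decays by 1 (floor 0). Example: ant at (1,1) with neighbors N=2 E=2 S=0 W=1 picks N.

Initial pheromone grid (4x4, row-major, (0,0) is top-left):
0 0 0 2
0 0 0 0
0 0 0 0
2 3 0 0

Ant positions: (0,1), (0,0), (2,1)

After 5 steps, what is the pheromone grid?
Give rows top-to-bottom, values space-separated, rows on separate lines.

After step 1: ants at (0,2),(0,1),(3,1)
  0 1 1 1
  0 0 0 0
  0 0 0 0
  1 4 0 0
After step 2: ants at (0,3),(0,2),(3,0)
  0 0 2 2
  0 0 0 0
  0 0 0 0
  2 3 0 0
After step 3: ants at (0,2),(0,3),(3,1)
  0 0 3 3
  0 0 0 0
  0 0 0 0
  1 4 0 0
After step 4: ants at (0,3),(0,2),(3,0)
  0 0 4 4
  0 0 0 0
  0 0 0 0
  2 3 0 0
After step 5: ants at (0,2),(0,3),(3,1)
  0 0 5 5
  0 0 0 0
  0 0 0 0
  1 4 0 0

0 0 5 5
0 0 0 0
0 0 0 0
1 4 0 0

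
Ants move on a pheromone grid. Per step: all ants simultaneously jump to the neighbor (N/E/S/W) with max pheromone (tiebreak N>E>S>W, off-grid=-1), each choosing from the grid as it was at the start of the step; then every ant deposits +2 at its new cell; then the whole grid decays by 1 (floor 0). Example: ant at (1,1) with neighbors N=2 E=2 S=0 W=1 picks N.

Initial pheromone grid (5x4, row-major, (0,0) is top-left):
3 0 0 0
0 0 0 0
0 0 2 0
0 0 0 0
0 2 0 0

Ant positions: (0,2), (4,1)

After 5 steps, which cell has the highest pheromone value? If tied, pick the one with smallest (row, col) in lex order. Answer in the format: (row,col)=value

Answer: (0,3)=1

Derivation:
Step 1: ant0:(0,2)->E->(0,3) | ant1:(4,1)->N->(3,1)
  grid max=2 at (0,0)
Step 2: ant0:(0,3)->S->(1,3) | ant1:(3,1)->S->(4,1)
  grid max=2 at (4,1)
Step 3: ant0:(1,3)->N->(0,3) | ant1:(4,1)->N->(3,1)
  grid max=1 at (0,3)
Step 4: ant0:(0,3)->S->(1,3) | ant1:(3,1)->S->(4,1)
  grid max=2 at (4,1)
Step 5: ant0:(1,3)->N->(0,3) | ant1:(4,1)->N->(3,1)
  grid max=1 at (0,3)
Final grid:
  0 0 0 1
  0 0 0 0
  0 0 0 0
  0 1 0 0
  0 1 0 0
Max pheromone 1 at (0,3)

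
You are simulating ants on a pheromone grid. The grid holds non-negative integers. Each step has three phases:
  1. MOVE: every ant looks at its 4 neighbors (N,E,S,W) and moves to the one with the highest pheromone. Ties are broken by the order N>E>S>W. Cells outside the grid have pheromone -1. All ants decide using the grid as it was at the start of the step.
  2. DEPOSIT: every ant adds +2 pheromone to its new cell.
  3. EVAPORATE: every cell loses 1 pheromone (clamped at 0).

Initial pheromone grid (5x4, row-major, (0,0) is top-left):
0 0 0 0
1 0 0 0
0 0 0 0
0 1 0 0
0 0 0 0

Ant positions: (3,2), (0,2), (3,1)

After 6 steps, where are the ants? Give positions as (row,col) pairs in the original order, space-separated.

Step 1: ant0:(3,2)->W->(3,1) | ant1:(0,2)->E->(0,3) | ant2:(3,1)->N->(2,1)
  grid max=2 at (3,1)
Step 2: ant0:(3,1)->N->(2,1) | ant1:(0,3)->S->(1,3) | ant2:(2,1)->S->(3,1)
  grid max=3 at (3,1)
Step 3: ant0:(2,1)->S->(3,1) | ant1:(1,3)->N->(0,3) | ant2:(3,1)->N->(2,1)
  grid max=4 at (3,1)
Step 4: ant0:(3,1)->N->(2,1) | ant1:(0,3)->S->(1,3) | ant2:(2,1)->S->(3,1)
  grid max=5 at (3,1)
Step 5: ant0:(2,1)->S->(3,1) | ant1:(1,3)->N->(0,3) | ant2:(3,1)->N->(2,1)
  grid max=6 at (3,1)
Step 6: ant0:(3,1)->N->(2,1) | ant1:(0,3)->S->(1,3) | ant2:(2,1)->S->(3,1)
  grid max=7 at (3,1)

(2,1) (1,3) (3,1)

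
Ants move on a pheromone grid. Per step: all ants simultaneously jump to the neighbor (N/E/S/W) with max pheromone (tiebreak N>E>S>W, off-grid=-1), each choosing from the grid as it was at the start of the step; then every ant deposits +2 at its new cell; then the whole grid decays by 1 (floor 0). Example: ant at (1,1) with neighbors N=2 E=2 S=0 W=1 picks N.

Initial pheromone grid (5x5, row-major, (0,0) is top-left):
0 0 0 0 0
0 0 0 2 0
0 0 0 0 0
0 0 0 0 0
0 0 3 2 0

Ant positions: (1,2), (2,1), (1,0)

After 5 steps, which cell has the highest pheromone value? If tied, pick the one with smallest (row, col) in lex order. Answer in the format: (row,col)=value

Step 1: ant0:(1,2)->E->(1,3) | ant1:(2,1)->N->(1,1) | ant2:(1,0)->N->(0,0)
  grid max=3 at (1,3)
Step 2: ant0:(1,3)->N->(0,3) | ant1:(1,1)->N->(0,1) | ant2:(0,0)->E->(0,1)
  grid max=3 at (0,1)
Step 3: ant0:(0,3)->S->(1,3) | ant1:(0,1)->E->(0,2) | ant2:(0,1)->E->(0,2)
  grid max=3 at (0,2)
Step 4: ant0:(1,3)->N->(0,3) | ant1:(0,2)->W->(0,1) | ant2:(0,2)->W->(0,1)
  grid max=5 at (0,1)
Step 5: ant0:(0,3)->S->(1,3) | ant1:(0,1)->E->(0,2) | ant2:(0,1)->E->(0,2)
  grid max=5 at (0,2)
Final grid:
  0 4 5 0 0
  0 0 0 3 0
  0 0 0 0 0
  0 0 0 0 0
  0 0 0 0 0
Max pheromone 5 at (0,2)

Answer: (0,2)=5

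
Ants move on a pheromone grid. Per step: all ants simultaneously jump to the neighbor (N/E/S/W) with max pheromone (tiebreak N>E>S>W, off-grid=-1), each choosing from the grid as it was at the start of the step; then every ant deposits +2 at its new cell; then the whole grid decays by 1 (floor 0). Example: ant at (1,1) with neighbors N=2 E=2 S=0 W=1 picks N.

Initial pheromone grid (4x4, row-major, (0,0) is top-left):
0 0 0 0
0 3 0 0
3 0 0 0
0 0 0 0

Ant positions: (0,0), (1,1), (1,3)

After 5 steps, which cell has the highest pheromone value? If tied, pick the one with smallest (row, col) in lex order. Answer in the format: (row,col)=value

Step 1: ant0:(0,0)->E->(0,1) | ant1:(1,1)->N->(0,1) | ant2:(1,3)->N->(0,3)
  grid max=3 at (0,1)
Step 2: ant0:(0,1)->S->(1,1) | ant1:(0,1)->S->(1,1) | ant2:(0,3)->S->(1,3)
  grid max=5 at (1,1)
Step 3: ant0:(1,1)->N->(0,1) | ant1:(1,1)->N->(0,1) | ant2:(1,3)->N->(0,3)
  grid max=5 at (0,1)
Step 4: ant0:(0,1)->S->(1,1) | ant1:(0,1)->S->(1,1) | ant2:(0,3)->S->(1,3)
  grid max=7 at (1,1)
Step 5: ant0:(1,1)->N->(0,1) | ant1:(1,1)->N->(0,1) | ant2:(1,3)->N->(0,3)
  grid max=7 at (0,1)
Final grid:
  0 7 0 1
  0 6 0 0
  0 0 0 0
  0 0 0 0
Max pheromone 7 at (0,1)

Answer: (0,1)=7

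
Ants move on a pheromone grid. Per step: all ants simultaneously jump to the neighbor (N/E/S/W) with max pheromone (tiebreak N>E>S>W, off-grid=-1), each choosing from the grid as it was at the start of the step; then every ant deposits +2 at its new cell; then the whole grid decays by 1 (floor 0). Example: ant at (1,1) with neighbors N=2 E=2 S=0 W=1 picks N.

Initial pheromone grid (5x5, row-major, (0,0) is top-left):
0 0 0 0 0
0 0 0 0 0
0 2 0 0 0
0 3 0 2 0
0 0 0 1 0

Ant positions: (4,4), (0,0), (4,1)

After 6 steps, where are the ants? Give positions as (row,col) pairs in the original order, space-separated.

Step 1: ant0:(4,4)->W->(4,3) | ant1:(0,0)->E->(0,1) | ant2:(4,1)->N->(3,1)
  grid max=4 at (3,1)
Step 2: ant0:(4,3)->N->(3,3) | ant1:(0,1)->E->(0,2) | ant2:(3,1)->N->(2,1)
  grid max=3 at (3,1)
Step 3: ant0:(3,3)->S->(4,3) | ant1:(0,2)->E->(0,3) | ant2:(2,1)->S->(3,1)
  grid max=4 at (3,1)
Step 4: ant0:(4,3)->N->(3,3) | ant1:(0,3)->E->(0,4) | ant2:(3,1)->N->(2,1)
  grid max=3 at (3,1)
Step 5: ant0:(3,3)->S->(4,3) | ant1:(0,4)->S->(1,4) | ant2:(2,1)->S->(3,1)
  grid max=4 at (3,1)
Step 6: ant0:(4,3)->N->(3,3) | ant1:(1,4)->N->(0,4) | ant2:(3,1)->N->(2,1)
  grid max=3 at (3,1)

(3,3) (0,4) (2,1)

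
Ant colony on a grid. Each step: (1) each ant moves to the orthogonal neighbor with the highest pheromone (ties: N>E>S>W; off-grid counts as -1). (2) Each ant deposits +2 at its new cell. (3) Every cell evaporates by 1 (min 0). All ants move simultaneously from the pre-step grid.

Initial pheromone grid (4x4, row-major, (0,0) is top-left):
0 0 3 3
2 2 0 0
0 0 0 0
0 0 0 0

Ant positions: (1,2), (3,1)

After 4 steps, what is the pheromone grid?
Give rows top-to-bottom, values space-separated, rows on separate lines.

After step 1: ants at (0,2),(2,1)
  0 0 4 2
  1 1 0 0
  0 1 0 0
  0 0 0 0
After step 2: ants at (0,3),(1,1)
  0 0 3 3
  0 2 0 0
  0 0 0 0
  0 0 0 0
After step 3: ants at (0,2),(0,1)
  0 1 4 2
  0 1 0 0
  0 0 0 0
  0 0 0 0
After step 4: ants at (0,3),(0,2)
  0 0 5 3
  0 0 0 0
  0 0 0 0
  0 0 0 0

0 0 5 3
0 0 0 0
0 0 0 0
0 0 0 0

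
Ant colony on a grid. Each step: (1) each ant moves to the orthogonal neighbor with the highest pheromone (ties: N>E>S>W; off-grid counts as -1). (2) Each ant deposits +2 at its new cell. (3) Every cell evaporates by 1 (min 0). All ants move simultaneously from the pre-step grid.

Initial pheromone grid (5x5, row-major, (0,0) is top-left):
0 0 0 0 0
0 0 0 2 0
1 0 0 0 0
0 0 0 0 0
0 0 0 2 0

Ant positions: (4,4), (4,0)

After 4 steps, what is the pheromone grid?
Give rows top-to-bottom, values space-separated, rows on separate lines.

After step 1: ants at (4,3),(3,0)
  0 0 0 0 0
  0 0 0 1 0
  0 0 0 0 0
  1 0 0 0 0
  0 0 0 3 0
After step 2: ants at (3,3),(2,0)
  0 0 0 0 0
  0 0 0 0 0
  1 0 0 0 0
  0 0 0 1 0
  0 0 0 2 0
After step 3: ants at (4,3),(1,0)
  0 0 0 0 0
  1 0 0 0 0
  0 0 0 0 0
  0 0 0 0 0
  0 0 0 3 0
After step 4: ants at (3,3),(0,0)
  1 0 0 0 0
  0 0 0 0 0
  0 0 0 0 0
  0 0 0 1 0
  0 0 0 2 0

1 0 0 0 0
0 0 0 0 0
0 0 0 0 0
0 0 0 1 0
0 0 0 2 0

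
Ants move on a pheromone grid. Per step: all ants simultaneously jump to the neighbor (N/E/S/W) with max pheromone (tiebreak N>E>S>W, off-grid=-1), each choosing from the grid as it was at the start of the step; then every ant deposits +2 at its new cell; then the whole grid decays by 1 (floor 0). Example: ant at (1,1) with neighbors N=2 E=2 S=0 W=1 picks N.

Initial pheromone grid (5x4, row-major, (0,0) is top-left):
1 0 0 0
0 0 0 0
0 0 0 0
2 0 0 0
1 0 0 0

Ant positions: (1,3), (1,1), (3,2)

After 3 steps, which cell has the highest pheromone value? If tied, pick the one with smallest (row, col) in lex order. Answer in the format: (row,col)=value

Answer: (1,2)=4

Derivation:
Step 1: ant0:(1,3)->N->(0,3) | ant1:(1,1)->N->(0,1) | ant2:(3,2)->N->(2,2)
  grid max=1 at (0,1)
Step 2: ant0:(0,3)->S->(1,3) | ant1:(0,1)->E->(0,2) | ant2:(2,2)->N->(1,2)
  grid max=1 at (0,2)
Step 3: ant0:(1,3)->W->(1,2) | ant1:(0,2)->S->(1,2) | ant2:(1,2)->N->(0,2)
  grid max=4 at (1,2)
Final grid:
  0 0 2 0
  0 0 4 0
  0 0 0 0
  0 0 0 0
  0 0 0 0
Max pheromone 4 at (1,2)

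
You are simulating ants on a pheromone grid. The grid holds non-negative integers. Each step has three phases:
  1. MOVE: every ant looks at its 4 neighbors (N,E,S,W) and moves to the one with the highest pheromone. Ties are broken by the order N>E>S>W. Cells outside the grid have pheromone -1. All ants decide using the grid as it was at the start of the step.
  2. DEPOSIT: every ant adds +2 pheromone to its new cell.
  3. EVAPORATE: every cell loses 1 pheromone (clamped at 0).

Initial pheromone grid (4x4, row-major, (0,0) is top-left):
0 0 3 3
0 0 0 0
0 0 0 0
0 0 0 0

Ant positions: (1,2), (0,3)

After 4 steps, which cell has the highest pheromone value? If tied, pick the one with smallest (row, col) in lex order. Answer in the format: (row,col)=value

Step 1: ant0:(1,2)->N->(0,2) | ant1:(0,3)->W->(0,2)
  grid max=6 at (0,2)
Step 2: ant0:(0,2)->E->(0,3) | ant1:(0,2)->E->(0,3)
  grid max=5 at (0,2)
Step 3: ant0:(0,3)->W->(0,2) | ant1:(0,3)->W->(0,2)
  grid max=8 at (0,2)
Step 4: ant0:(0,2)->E->(0,3) | ant1:(0,2)->E->(0,3)
  grid max=7 at (0,2)
Final grid:
  0 0 7 7
  0 0 0 0
  0 0 0 0
  0 0 0 0
Max pheromone 7 at (0,2)

Answer: (0,2)=7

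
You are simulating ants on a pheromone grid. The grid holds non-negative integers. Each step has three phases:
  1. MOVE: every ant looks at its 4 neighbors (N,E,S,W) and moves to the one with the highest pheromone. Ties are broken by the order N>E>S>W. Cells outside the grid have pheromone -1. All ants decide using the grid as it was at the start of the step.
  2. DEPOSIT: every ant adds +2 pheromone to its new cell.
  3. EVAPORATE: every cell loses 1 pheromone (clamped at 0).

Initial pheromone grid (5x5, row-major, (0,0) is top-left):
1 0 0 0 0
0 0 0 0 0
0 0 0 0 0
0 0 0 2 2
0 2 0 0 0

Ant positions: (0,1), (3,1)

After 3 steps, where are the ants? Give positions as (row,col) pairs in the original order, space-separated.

Step 1: ant0:(0,1)->W->(0,0) | ant1:(3,1)->S->(4,1)
  grid max=3 at (4,1)
Step 2: ant0:(0,0)->E->(0,1) | ant1:(4,1)->N->(3,1)
  grid max=2 at (4,1)
Step 3: ant0:(0,1)->W->(0,0) | ant1:(3,1)->S->(4,1)
  grid max=3 at (4,1)

(0,0) (4,1)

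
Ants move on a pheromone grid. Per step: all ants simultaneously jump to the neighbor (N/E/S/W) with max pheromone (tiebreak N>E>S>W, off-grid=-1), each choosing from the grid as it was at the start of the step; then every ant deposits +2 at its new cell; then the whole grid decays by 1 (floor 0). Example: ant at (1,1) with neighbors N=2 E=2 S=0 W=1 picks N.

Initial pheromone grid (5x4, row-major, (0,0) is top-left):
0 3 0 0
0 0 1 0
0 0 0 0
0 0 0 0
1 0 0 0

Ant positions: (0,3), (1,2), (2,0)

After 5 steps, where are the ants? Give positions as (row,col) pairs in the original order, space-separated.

Step 1: ant0:(0,3)->S->(1,3) | ant1:(1,2)->N->(0,2) | ant2:(2,0)->N->(1,0)
  grid max=2 at (0,1)
Step 2: ant0:(1,3)->N->(0,3) | ant1:(0,2)->W->(0,1) | ant2:(1,0)->N->(0,0)
  grid max=3 at (0,1)
Step 3: ant0:(0,3)->S->(1,3) | ant1:(0,1)->W->(0,0) | ant2:(0,0)->E->(0,1)
  grid max=4 at (0,1)
Step 4: ant0:(1,3)->N->(0,3) | ant1:(0,0)->E->(0,1) | ant2:(0,1)->W->(0,0)
  grid max=5 at (0,1)
Step 5: ant0:(0,3)->S->(1,3) | ant1:(0,1)->W->(0,0) | ant2:(0,0)->E->(0,1)
  grid max=6 at (0,1)

(1,3) (0,0) (0,1)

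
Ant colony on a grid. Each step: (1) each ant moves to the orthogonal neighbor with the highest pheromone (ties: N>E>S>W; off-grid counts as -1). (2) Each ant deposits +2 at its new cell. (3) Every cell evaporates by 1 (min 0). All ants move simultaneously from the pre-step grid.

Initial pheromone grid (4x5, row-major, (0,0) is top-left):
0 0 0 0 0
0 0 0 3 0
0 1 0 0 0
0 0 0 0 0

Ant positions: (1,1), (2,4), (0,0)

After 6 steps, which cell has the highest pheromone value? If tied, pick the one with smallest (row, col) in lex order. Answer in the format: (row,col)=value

Answer: (1,3)=7

Derivation:
Step 1: ant0:(1,1)->S->(2,1) | ant1:(2,4)->N->(1,4) | ant2:(0,0)->E->(0,1)
  grid max=2 at (1,3)
Step 2: ant0:(2,1)->N->(1,1) | ant1:(1,4)->W->(1,3) | ant2:(0,1)->E->(0,2)
  grid max=3 at (1,3)
Step 3: ant0:(1,1)->S->(2,1) | ant1:(1,3)->N->(0,3) | ant2:(0,2)->E->(0,3)
  grid max=3 at (0,3)
Step 4: ant0:(2,1)->N->(1,1) | ant1:(0,3)->S->(1,3) | ant2:(0,3)->S->(1,3)
  grid max=5 at (1,3)
Step 5: ant0:(1,1)->S->(2,1) | ant1:(1,3)->N->(0,3) | ant2:(1,3)->N->(0,3)
  grid max=5 at (0,3)
Step 6: ant0:(2,1)->N->(1,1) | ant1:(0,3)->S->(1,3) | ant2:(0,3)->S->(1,3)
  grid max=7 at (1,3)
Final grid:
  0 0 0 4 0
  0 1 0 7 0
  0 1 0 0 0
  0 0 0 0 0
Max pheromone 7 at (1,3)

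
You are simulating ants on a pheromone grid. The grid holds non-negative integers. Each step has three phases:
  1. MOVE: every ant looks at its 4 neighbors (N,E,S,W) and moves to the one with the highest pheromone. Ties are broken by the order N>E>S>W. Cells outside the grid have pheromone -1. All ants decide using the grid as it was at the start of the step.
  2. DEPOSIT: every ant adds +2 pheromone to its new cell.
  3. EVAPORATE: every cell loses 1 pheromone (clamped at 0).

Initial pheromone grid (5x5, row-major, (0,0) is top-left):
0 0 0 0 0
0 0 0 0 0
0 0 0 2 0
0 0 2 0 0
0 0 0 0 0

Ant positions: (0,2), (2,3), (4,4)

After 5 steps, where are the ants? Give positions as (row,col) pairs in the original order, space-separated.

Step 1: ant0:(0,2)->E->(0,3) | ant1:(2,3)->N->(1,3) | ant2:(4,4)->N->(3,4)
  grid max=1 at (0,3)
Step 2: ant0:(0,3)->S->(1,3) | ant1:(1,3)->N->(0,3) | ant2:(3,4)->N->(2,4)
  grid max=2 at (0,3)
Step 3: ant0:(1,3)->N->(0,3) | ant1:(0,3)->S->(1,3) | ant2:(2,4)->N->(1,4)
  grid max=3 at (0,3)
Step 4: ant0:(0,3)->S->(1,3) | ant1:(1,3)->N->(0,3) | ant2:(1,4)->W->(1,3)
  grid max=6 at (1,3)
Step 5: ant0:(1,3)->N->(0,3) | ant1:(0,3)->S->(1,3) | ant2:(1,3)->N->(0,3)
  grid max=7 at (0,3)

(0,3) (1,3) (0,3)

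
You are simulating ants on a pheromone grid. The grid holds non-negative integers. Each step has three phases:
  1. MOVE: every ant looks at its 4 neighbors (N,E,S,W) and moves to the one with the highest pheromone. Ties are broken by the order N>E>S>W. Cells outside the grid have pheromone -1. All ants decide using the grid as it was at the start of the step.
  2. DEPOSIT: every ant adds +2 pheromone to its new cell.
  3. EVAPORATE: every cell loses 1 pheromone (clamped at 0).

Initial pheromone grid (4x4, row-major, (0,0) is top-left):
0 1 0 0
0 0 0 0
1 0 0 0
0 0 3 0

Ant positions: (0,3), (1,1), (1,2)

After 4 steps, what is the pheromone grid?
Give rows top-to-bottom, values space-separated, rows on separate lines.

After step 1: ants at (1,3),(0,1),(0,2)
  0 2 1 0
  0 0 0 1
  0 0 0 0
  0 0 2 0
After step 2: ants at (0,3),(0,2),(0,1)
  0 3 2 1
  0 0 0 0
  0 0 0 0
  0 0 1 0
After step 3: ants at (0,2),(0,1),(0,2)
  0 4 5 0
  0 0 0 0
  0 0 0 0
  0 0 0 0
After step 4: ants at (0,1),(0,2),(0,1)
  0 7 6 0
  0 0 0 0
  0 0 0 0
  0 0 0 0

0 7 6 0
0 0 0 0
0 0 0 0
0 0 0 0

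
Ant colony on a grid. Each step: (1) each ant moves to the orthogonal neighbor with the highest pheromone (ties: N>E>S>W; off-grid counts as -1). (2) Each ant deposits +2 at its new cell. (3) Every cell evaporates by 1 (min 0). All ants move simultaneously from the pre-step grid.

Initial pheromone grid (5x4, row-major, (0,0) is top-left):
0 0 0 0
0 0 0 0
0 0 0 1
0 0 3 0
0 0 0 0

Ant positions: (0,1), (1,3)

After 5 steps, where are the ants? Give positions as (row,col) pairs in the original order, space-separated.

Step 1: ant0:(0,1)->E->(0,2) | ant1:(1,3)->S->(2,3)
  grid max=2 at (2,3)
Step 2: ant0:(0,2)->E->(0,3) | ant1:(2,3)->N->(1,3)
  grid max=1 at (0,3)
Step 3: ant0:(0,3)->S->(1,3) | ant1:(1,3)->N->(0,3)
  grid max=2 at (0,3)
Step 4: ant0:(1,3)->N->(0,3) | ant1:(0,3)->S->(1,3)
  grid max=3 at (0,3)
Step 5: ant0:(0,3)->S->(1,3) | ant1:(1,3)->N->(0,3)
  grid max=4 at (0,3)

(1,3) (0,3)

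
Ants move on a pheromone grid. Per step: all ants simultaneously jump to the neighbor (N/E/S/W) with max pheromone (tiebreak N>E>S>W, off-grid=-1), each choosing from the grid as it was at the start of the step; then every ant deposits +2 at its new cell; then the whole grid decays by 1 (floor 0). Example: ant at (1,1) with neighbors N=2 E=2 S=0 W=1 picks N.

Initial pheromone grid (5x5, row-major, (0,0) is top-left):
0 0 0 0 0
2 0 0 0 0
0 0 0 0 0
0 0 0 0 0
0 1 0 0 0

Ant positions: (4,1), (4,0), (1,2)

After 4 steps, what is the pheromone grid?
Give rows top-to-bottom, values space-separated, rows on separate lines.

After step 1: ants at (3,1),(4,1),(0,2)
  0 0 1 0 0
  1 0 0 0 0
  0 0 0 0 0
  0 1 0 0 0
  0 2 0 0 0
After step 2: ants at (4,1),(3,1),(0,3)
  0 0 0 1 0
  0 0 0 0 0
  0 0 0 0 0
  0 2 0 0 0
  0 3 0 0 0
After step 3: ants at (3,1),(4,1),(0,4)
  0 0 0 0 1
  0 0 0 0 0
  0 0 0 0 0
  0 3 0 0 0
  0 4 0 0 0
After step 4: ants at (4,1),(3,1),(1,4)
  0 0 0 0 0
  0 0 0 0 1
  0 0 0 0 0
  0 4 0 0 0
  0 5 0 0 0

0 0 0 0 0
0 0 0 0 1
0 0 0 0 0
0 4 0 0 0
0 5 0 0 0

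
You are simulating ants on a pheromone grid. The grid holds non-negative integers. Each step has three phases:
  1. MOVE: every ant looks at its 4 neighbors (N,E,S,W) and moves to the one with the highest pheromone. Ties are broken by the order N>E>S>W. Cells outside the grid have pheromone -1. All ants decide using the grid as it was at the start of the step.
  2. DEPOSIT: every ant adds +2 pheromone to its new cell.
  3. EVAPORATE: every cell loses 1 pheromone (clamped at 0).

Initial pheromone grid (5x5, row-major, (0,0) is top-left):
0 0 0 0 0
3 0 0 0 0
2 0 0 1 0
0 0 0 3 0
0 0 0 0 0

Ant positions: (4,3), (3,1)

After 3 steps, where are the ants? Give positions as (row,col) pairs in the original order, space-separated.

Step 1: ant0:(4,3)->N->(3,3) | ant1:(3,1)->N->(2,1)
  grid max=4 at (3,3)
Step 2: ant0:(3,3)->N->(2,3) | ant1:(2,1)->W->(2,0)
  grid max=3 at (3,3)
Step 3: ant0:(2,3)->S->(3,3) | ant1:(2,0)->N->(1,0)
  grid max=4 at (3,3)

(3,3) (1,0)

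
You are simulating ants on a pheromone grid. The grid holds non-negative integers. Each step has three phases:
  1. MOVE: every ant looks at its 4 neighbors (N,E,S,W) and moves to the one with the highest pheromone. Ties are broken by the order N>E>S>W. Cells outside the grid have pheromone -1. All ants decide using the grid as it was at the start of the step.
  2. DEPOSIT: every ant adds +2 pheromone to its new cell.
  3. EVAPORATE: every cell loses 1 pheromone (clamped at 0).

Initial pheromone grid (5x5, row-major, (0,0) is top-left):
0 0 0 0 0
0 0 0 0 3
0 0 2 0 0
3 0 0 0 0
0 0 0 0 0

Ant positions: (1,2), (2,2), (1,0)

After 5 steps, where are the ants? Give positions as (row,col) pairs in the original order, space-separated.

Step 1: ant0:(1,2)->S->(2,2) | ant1:(2,2)->N->(1,2) | ant2:(1,0)->N->(0,0)
  grid max=3 at (2,2)
Step 2: ant0:(2,2)->N->(1,2) | ant1:(1,2)->S->(2,2) | ant2:(0,0)->E->(0,1)
  grid max=4 at (2,2)
Step 3: ant0:(1,2)->S->(2,2) | ant1:(2,2)->N->(1,2) | ant2:(0,1)->E->(0,2)
  grid max=5 at (2,2)
Step 4: ant0:(2,2)->N->(1,2) | ant1:(1,2)->S->(2,2) | ant2:(0,2)->S->(1,2)
  grid max=6 at (1,2)
Step 5: ant0:(1,2)->S->(2,2) | ant1:(2,2)->N->(1,2) | ant2:(1,2)->S->(2,2)
  grid max=9 at (2,2)

(2,2) (1,2) (2,2)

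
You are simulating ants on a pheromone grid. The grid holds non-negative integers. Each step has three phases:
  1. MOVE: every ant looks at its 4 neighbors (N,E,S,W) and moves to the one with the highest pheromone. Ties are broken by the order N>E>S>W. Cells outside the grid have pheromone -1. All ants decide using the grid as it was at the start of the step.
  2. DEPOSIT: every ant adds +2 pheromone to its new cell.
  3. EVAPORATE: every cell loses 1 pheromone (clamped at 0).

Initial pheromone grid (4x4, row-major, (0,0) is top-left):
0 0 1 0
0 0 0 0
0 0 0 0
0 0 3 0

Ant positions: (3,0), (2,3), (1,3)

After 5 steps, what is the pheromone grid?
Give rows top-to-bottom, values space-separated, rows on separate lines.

After step 1: ants at (2,0),(1,3),(0,3)
  0 0 0 1
  0 0 0 1
  1 0 0 0
  0 0 2 0
After step 2: ants at (1,0),(0,3),(1,3)
  0 0 0 2
  1 0 0 2
  0 0 0 0
  0 0 1 0
After step 3: ants at (0,0),(1,3),(0,3)
  1 0 0 3
  0 0 0 3
  0 0 0 0
  0 0 0 0
After step 4: ants at (0,1),(0,3),(1,3)
  0 1 0 4
  0 0 0 4
  0 0 0 0
  0 0 0 0
After step 5: ants at (0,2),(1,3),(0,3)
  0 0 1 5
  0 0 0 5
  0 0 0 0
  0 0 0 0

0 0 1 5
0 0 0 5
0 0 0 0
0 0 0 0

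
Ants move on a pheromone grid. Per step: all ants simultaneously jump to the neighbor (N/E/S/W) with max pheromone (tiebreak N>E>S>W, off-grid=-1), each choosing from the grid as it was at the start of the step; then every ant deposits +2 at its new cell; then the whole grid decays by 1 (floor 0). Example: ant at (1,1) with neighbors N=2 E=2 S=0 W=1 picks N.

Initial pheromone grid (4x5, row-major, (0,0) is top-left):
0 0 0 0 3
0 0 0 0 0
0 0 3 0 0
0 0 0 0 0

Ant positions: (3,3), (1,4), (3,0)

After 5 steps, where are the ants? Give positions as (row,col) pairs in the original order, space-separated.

Step 1: ant0:(3,3)->N->(2,3) | ant1:(1,4)->N->(0,4) | ant2:(3,0)->N->(2,0)
  grid max=4 at (0,4)
Step 2: ant0:(2,3)->W->(2,2) | ant1:(0,4)->S->(1,4) | ant2:(2,0)->N->(1,0)
  grid max=3 at (0,4)
Step 3: ant0:(2,2)->N->(1,2) | ant1:(1,4)->N->(0,4) | ant2:(1,0)->N->(0,0)
  grid max=4 at (0,4)
Step 4: ant0:(1,2)->S->(2,2) | ant1:(0,4)->S->(1,4) | ant2:(0,0)->E->(0,1)
  grid max=3 at (0,4)
Step 5: ant0:(2,2)->N->(1,2) | ant1:(1,4)->N->(0,4) | ant2:(0,1)->E->(0,2)
  grid max=4 at (0,4)

(1,2) (0,4) (0,2)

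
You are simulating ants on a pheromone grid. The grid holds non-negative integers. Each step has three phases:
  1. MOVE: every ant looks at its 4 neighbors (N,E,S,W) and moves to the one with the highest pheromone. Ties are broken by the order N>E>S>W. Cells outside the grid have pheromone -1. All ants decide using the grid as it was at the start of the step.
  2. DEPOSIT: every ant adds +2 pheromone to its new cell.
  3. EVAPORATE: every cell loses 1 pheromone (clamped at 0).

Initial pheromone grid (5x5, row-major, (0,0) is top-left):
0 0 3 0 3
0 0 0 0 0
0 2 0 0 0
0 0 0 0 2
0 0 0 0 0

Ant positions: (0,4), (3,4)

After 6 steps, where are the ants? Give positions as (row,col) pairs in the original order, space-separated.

Step 1: ant0:(0,4)->S->(1,4) | ant1:(3,4)->N->(2,4)
  grid max=2 at (0,2)
Step 2: ant0:(1,4)->N->(0,4) | ant1:(2,4)->N->(1,4)
  grid max=3 at (0,4)
Step 3: ant0:(0,4)->S->(1,4) | ant1:(1,4)->N->(0,4)
  grid max=4 at (0,4)
Step 4: ant0:(1,4)->N->(0,4) | ant1:(0,4)->S->(1,4)
  grid max=5 at (0,4)
Step 5: ant0:(0,4)->S->(1,4) | ant1:(1,4)->N->(0,4)
  grid max=6 at (0,4)
Step 6: ant0:(1,4)->N->(0,4) | ant1:(0,4)->S->(1,4)
  grid max=7 at (0,4)

(0,4) (1,4)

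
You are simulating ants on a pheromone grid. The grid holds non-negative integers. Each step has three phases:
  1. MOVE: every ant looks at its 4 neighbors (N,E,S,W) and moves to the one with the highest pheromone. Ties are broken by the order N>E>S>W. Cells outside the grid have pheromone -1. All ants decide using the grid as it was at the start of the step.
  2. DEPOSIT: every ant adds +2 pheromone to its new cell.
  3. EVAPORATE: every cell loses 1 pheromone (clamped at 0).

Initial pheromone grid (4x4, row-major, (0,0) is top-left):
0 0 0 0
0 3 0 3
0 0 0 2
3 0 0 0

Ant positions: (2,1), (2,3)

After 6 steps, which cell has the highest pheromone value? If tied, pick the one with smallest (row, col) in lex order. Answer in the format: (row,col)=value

Answer: (1,1)=3

Derivation:
Step 1: ant0:(2,1)->N->(1,1) | ant1:(2,3)->N->(1,3)
  grid max=4 at (1,1)
Step 2: ant0:(1,1)->N->(0,1) | ant1:(1,3)->S->(2,3)
  grid max=3 at (1,1)
Step 3: ant0:(0,1)->S->(1,1) | ant1:(2,3)->N->(1,3)
  grid max=4 at (1,1)
Step 4: ant0:(1,1)->N->(0,1) | ant1:(1,3)->S->(2,3)
  grid max=3 at (1,1)
Step 5: ant0:(0,1)->S->(1,1) | ant1:(2,3)->N->(1,3)
  grid max=4 at (1,1)
Step 6: ant0:(1,1)->N->(0,1) | ant1:(1,3)->S->(2,3)
  grid max=3 at (1,1)
Final grid:
  0 1 0 0
  0 3 0 3
  0 0 0 2
  0 0 0 0
Max pheromone 3 at (1,1)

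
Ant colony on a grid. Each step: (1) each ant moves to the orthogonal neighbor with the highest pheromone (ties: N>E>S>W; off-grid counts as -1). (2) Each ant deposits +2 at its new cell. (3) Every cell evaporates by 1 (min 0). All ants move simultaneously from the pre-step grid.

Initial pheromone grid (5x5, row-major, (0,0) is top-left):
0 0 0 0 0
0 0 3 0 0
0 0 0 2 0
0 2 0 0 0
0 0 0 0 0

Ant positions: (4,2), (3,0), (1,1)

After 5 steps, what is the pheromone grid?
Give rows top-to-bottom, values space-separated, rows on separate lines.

After step 1: ants at (3,2),(3,1),(1,2)
  0 0 0 0 0
  0 0 4 0 0
  0 0 0 1 0
  0 3 1 0 0
  0 0 0 0 0
After step 2: ants at (3,1),(3,2),(0,2)
  0 0 1 0 0
  0 0 3 0 0
  0 0 0 0 0
  0 4 2 0 0
  0 0 0 0 0
After step 3: ants at (3,2),(3,1),(1,2)
  0 0 0 0 0
  0 0 4 0 0
  0 0 0 0 0
  0 5 3 0 0
  0 0 0 0 0
After step 4: ants at (3,1),(3,2),(0,2)
  0 0 1 0 0
  0 0 3 0 0
  0 0 0 0 0
  0 6 4 0 0
  0 0 0 0 0
After step 5: ants at (3,2),(3,1),(1,2)
  0 0 0 0 0
  0 0 4 0 0
  0 0 0 0 0
  0 7 5 0 0
  0 0 0 0 0

0 0 0 0 0
0 0 4 0 0
0 0 0 0 0
0 7 5 0 0
0 0 0 0 0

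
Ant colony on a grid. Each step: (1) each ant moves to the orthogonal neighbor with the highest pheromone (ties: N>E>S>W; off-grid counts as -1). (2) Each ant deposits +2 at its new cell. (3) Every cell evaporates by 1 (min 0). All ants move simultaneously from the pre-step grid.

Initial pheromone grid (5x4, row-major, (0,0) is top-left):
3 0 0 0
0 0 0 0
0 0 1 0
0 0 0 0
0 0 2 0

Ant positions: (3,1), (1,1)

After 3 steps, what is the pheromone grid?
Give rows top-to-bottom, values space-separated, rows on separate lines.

After step 1: ants at (2,1),(0,1)
  2 1 0 0
  0 0 0 0
  0 1 0 0
  0 0 0 0
  0 0 1 0
After step 2: ants at (1,1),(0,0)
  3 0 0 0
  0 1 0 0
  0 0 0 0
  0 0 0 0
  0 0 0 0
After step 3: ants at (0,1),(0,1)
  2 3 0 0
  0 0 0 0
  0 0 0 0
  0 0 0 0
  0 0 0 0

2 3 0 0
0 0 0 0
0 0 0 0
0 0 0 0
0 0 0 0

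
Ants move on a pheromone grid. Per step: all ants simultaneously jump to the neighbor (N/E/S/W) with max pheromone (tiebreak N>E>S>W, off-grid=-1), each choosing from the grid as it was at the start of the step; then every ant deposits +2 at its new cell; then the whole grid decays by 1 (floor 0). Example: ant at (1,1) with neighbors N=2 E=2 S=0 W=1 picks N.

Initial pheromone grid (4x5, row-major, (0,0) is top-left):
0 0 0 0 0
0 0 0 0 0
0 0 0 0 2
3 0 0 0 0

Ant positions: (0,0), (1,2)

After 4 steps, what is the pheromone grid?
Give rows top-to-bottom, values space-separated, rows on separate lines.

After step 1: ants at (0,1),(0,2)
  0 1 1 0 0
  0 0 0 0 0
  0 0 0 0 1
  2 0 0 0 0
After step 2: ants at (0,2),(0,1)
  0 2 2 0 0
  0 0 0 0 0
  0 0 0 0 0
  1 0 0 0 0
After step 3: ants at (0,1),(0,2)
  0 3 3 0 0
  0 0 0 0 0
  0 0 0 0 0
  0 0 0 0 0
After step 4: ants at (0,2),(0,1)
  0 4 4 0 0
  0 0 0 0 0
  0 0 0 0 0
  0 0 0 0 0

0 4 4 0 0
0 0 0 0 0
0 0 0 0 0
0 0 0 0 0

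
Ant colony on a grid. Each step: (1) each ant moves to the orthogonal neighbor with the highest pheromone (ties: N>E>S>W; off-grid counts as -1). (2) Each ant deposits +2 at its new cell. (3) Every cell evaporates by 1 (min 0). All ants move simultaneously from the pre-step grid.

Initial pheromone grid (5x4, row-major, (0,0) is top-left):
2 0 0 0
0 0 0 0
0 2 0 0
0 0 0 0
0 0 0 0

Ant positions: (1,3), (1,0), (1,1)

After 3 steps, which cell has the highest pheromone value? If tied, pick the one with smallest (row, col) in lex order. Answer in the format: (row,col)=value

Answer: (0,0)=3

Derivation:
Step 1: ant0:(1,3)->N->(0,3) | ant1:(1,0)->N->(0,0) | ant2:(1,1)->S->(2,1)
  grid max=3 at (0,0)
Step 2: ant0:(0,3)->S->(1,3) | ant1:(0,0)->E->(0,1) | ant2:(2,1)->N->(1,1)
  grid max=2 at (0,0)
Step 3: ant0:(1,3)->N->(0,3) | ant1:(0,1)->W->(0,0) | ant2:(1,1)->S->(2,1)
  grid max=3 at (0,0)
Final grid:
  3 0 0 1
  0 0 0 0
  0 3 0 0
  0 0 0 0
  0 0 0 0
Max pheromone 3 at (0,0)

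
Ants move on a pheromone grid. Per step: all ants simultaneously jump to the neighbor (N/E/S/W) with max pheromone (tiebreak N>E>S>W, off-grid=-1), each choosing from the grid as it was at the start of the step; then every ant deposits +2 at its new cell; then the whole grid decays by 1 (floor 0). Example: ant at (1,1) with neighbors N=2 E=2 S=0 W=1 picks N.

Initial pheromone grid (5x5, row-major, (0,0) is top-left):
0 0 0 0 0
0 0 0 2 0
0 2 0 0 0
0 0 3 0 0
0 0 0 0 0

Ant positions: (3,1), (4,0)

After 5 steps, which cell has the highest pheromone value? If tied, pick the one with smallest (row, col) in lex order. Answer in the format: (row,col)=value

Step 1: ant0:(3,1)->E->(3,2) | ant1:(4,0)->N->(3,0)
  grid max=4 at (3,2)
Step 2: ant0:(3,2)->N->(2,2) | ant1:(3,0)->N->(2,0)
  grid max=3 at (3,2)
Step 3: ant0:(2,2)->S->(3,2) | ant1:(2,0)->N->(1,0)
  grid max=4 at (3,2)
Step 4: ant0:(3,2)->N->(2,2) | ant1:(1,0)->N->(0,0)
  grid max=3 at (3,2)
Step 5: ant0:(2,2)->S->(3,2) | ant1:(0,0)->E->(0,1)
  grid max=4 at (3,2)
Final grid:
  0 1 0 0 0
  0 0 0 0 0
  0 0 0 0 0
  0 0 4 0 0
  0 0 0 0 0
Max pheromone 4 at (3,2)

Answer: (3,2)=4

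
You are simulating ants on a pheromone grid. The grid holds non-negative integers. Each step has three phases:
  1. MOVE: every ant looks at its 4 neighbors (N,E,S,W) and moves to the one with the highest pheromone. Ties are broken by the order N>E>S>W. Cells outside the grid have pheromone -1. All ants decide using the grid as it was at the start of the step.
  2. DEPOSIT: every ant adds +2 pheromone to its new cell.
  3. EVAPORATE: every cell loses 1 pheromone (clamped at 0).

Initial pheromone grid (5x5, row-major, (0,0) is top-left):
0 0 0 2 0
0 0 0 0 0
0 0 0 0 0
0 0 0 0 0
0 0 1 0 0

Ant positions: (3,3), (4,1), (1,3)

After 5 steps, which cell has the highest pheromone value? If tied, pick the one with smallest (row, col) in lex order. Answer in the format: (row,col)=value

Answer: (0,3)=7

Derivation:
Step 1: ant0:(3,3)->N->(2,3) | ant1:(4,1)->E->(4,2) | ant2:(1,3)->N->(0,3)
  grid max=3 at (0,3)
Step 2: ant0:(2,3)->N->(1,3) | ant1:(4,2)->N->(3,2) | ant2:(0,3)->E->(0,4)
  grid max=2 at (0,3)
Step 3: ant0:(1,3)->N->(0,3) | ant1:(3,2)->S->(4,2) | ant2:(0,4)->W->(0,3)
  grid max=5 at (0,3)
Step 4: ant0:(0,3)->E->(0,4) | ant1:(4,2)->N->(3,2) | ant2:(0,3)->E->(0,4)
  grid max=4 at (0,3)
Step 5: ant0:(0,4)->W->(0,3) | ant1:(3,2)->S->(4,2) | ant2:(0,4)->W->(0,3)
  grid max=7 at (0,3)
Final grid:
  0 0 0 7 2
  0 0 0 0 0
  0 0 0 0 0
  0 0 0 0 0
  0 0 2 0 0
Max pheromone 7 at (0,3)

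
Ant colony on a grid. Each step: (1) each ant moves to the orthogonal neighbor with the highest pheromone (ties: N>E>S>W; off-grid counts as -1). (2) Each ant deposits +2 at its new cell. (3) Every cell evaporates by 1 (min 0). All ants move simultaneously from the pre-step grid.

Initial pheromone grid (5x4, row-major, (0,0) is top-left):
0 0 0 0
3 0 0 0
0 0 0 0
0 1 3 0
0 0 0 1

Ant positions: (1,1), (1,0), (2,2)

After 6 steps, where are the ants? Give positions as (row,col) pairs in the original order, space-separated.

Step 1: ant0:(1,1)->W->(1,0) | ant1:(1,0)->N->(0,0) | ant2:(2,2)->S->(3,2)
  grid max=4 at (1,0)
Step 2: ant0:(1,0)->N->(0,0) | ant1:(0,0)->S->(1,0) | ant2:(3,2)->N->(2,2)
  grid max=5 at (1,0)
Step 3: ant0:(0,0)->S->(1,0) | ant1:(1,0)->N->(0,0) | ant2:(2,2)->S->(3,2)
  grid max=6 at (1,0)
Step 4: ant0:(1,0)->N->(0,0) | ant1:(0,0)->S->(1,0) | ant2:(3,2)->N->(2,2)
  grid max=7 at (1,0)
Step 5: ant0:(0,0)->S->(1,0) | ant1:(1,0)->N->(0,0) | ant2:(2,2)->S->(3,2)
  grid max=8 at (1,0)
Step 6: ant0:(1,0)->N->(0,0) | ant1:(0,0)->S->(1,0) | ant2:(3,2)->N->(2,2)
  grid max=9 at (1,0)

(0,0) (1,0) (2,2)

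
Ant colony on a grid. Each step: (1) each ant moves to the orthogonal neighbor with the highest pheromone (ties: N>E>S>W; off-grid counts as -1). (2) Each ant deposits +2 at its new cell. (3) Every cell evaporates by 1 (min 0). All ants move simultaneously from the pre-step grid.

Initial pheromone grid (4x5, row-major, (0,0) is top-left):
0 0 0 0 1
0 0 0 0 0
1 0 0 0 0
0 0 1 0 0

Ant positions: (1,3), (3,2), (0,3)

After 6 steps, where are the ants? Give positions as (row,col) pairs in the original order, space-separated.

Step 1: ant0:(1,3)->N->(0,3) | ant1:(3,2)->N->(2,2) | ant2:(0,3)->E->(0,4)
  grid max=2 at (0,4)
Step 2: ant0:(0,3)->E->(0,4) | ant1:(2,2)->N->(1,2) | ant2:(0,4)->W->(0,3)
  grid max=3 at (0,4)
Step 3: ant0:(0,4)->W->(0,3) | ant1:(1,2)->N->(0,2) | ant2:(0,3)->E->(0,4)
  grid max=4 at (0,4)
Step 4: ant0:(0,3)->E->(0,4) | ant1:(0,2)->E->(0,3) | ant2:(0,4)->W->(0,3)
  grid max=6 at (0,3)
Step 5: ant0:(0,4)->W->(0,3) | ant1:(0,3)->E->(0,4) | ant2:(0,3)->E->(0,4)
  grid max=8 at (0,4)
Step 6: ant0:(0,3)->E->(0,4) | ant1:(0,4)->W->(0,3) | ant2:(0,4)->W->(0,3)
  grid max=10 at (0,3)

(0,4) (0,3) (0,3)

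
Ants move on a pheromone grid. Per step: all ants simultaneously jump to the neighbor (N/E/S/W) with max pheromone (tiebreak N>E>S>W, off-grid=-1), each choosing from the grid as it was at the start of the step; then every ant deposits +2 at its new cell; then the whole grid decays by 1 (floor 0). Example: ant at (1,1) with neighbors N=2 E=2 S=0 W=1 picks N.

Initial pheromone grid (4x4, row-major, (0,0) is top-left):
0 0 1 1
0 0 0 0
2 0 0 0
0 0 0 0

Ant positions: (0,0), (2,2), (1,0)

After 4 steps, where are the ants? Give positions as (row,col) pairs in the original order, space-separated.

Step 1: ant0:(0,0)->E->(0,1) | ant1:(2,2)->N->(1,2) | ant2:(1,0)->S->(2,0)
  grid max=3 at (2,0)
Step 2: ant0:(0,1)->E->(0,2) | ant1:(1,2)->N->(0,2) | ant2:(2,0)->N->(1,0)
  grid max=3 at (0,2)
Step 3: ant0:(0,2)->E->(0,3) | ant1:(0,2)->E->(0,3) | ant2:(1,0)->S->(2,0)
  grid max=3 at (0,3)
Step 4: ant0:(0,3)->W->(0,2) | ant1:(0,3)->W->(0,2) | ant2:(2,0)->N->(1,0)
  grid max=5 at (0,2)

(0,2) (0,2) (1,0)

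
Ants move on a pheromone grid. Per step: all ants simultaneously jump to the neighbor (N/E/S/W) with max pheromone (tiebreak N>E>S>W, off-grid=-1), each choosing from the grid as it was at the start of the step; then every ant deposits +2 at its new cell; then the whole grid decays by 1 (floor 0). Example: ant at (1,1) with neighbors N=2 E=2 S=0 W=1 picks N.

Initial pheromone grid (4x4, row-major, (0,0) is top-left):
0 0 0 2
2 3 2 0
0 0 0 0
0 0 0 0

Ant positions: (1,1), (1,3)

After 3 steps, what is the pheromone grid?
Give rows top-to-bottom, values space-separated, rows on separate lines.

After step 1: ants at (1,2),(0,3)
  0 0 0 3
  1 2 3 0
  0 0 0 0
  0 0 0 0
After step 2: ants at (1,1),(1,3)
  0 0 0 2
  0 3 2 1
  0 0 0 0
  0 0 0 0
After step 3: ants at (1,2),(0,3)
  0 0 0 3
  0 2 3 0
  0 0 0 0
  0 0 0 0

0 0 0 3
0 2 3 0
0 0 0 0
0 0 0 0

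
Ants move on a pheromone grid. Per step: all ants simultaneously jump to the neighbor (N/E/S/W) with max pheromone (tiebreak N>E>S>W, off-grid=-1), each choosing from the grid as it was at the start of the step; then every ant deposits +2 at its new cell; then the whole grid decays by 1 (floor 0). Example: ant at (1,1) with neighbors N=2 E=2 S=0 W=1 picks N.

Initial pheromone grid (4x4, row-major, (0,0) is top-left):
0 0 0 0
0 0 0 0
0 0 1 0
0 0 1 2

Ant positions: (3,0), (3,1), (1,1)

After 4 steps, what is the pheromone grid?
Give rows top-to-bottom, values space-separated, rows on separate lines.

After step 1: ants at (2,0),(3,2),(0,1)
  0 1 0 0
  0 0 0 0
  1 0 0 0
  0 0 2 1
After step 2: ants at (1,0),(3,3),(0,2)
  0 0 1 0
  1 0 0 0
  0 0 0 0
  0 0 1 2
After step 3: ants at (0,0),(3,2),(0,3)
  1 0 0 1
  0 0 0 0
  0 0 0 0
  0 0 2 1
After step 4: ants at (0,1),(3,3),(1,3)
  0 1 0 0
  0 0 0 1
  0 0 0 0
  0 0 1 2

0 1 0 0
0 0 0 1
0 0 0 0
0 0 1 2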